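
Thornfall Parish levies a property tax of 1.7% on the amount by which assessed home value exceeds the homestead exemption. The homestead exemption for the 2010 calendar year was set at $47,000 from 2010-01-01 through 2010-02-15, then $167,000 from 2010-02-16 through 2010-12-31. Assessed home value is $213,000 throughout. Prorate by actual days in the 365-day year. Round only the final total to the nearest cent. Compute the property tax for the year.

$1,039.10

2010-01-01 to 2010-02-15: 46 days, exemption $47,000 → ($213,000 − $47,000) × 1.7% × 46/365 = $355.6493
2010-02-16 to 2010-12-31: 319 days, exemption $167,000 → ($213,000 − $167,000) × 1.7% × 319/365 = $683.4466
Total = $1,039.0959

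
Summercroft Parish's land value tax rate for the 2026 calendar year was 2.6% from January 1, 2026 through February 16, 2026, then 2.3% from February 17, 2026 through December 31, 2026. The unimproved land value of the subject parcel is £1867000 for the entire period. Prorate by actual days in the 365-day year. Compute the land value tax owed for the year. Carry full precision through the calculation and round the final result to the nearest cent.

January 1 – February 16, 2026: 47 days at 2.6% → £1867000 × 2.6% × 47/365 = £6250.6137
February 17 – December 31, 2026: 318 days at 2.3% → £1867000 × 2.3% × 318/365 = £37411.6110
Total = £43662.2247

£43662.22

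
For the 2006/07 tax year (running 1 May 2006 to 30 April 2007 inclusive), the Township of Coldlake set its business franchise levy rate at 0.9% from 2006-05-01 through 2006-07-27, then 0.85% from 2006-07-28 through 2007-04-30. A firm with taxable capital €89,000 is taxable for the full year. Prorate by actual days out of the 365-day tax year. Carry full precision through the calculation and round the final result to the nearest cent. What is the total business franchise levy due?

€767.23

2006-05-01 to 2006-07-27: 88 days at 0.9% → €89,000 × 0.9% × 88/365 = €193.1178
2006-07-28 to 2007-04-30: 277 days at 0.85% → €89,000 × 0.85% × 277/365 = €574.1110
Total = €767.2288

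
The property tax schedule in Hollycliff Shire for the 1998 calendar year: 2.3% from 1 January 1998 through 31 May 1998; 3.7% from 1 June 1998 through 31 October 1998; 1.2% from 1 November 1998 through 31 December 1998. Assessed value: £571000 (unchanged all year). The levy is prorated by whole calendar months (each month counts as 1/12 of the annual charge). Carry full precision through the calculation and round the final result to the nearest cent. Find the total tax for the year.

1 January – 31 May 1998: 5 months at 2.3% → £571000 × 2.3% × 5/12 = £5472.0833
1 June – 31 October 1998: 5 months at 3.7% → £571000 × 3.7% × 5/12 = £8802.9167
1 November – 31 December 1998: 2 months at 1.2% → £571000 × 1.2% × 2/12 = £1142.0000
Total = £15417.0000

£15417.00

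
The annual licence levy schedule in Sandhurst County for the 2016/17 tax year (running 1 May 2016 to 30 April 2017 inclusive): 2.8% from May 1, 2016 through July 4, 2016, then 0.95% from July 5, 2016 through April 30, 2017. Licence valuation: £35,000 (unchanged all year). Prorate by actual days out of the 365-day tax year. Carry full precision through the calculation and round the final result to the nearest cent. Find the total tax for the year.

£447.81

May 1 – July 4, 2016: 65 days at 2.8% → £35,000 × 2.8% × 65/365 = £174.5205
July 5, 2016 – April 30, 2017: 300 days at 0.95% → £35,000 × 0.95% × 300/365 = £273.2877
Total = £447.8082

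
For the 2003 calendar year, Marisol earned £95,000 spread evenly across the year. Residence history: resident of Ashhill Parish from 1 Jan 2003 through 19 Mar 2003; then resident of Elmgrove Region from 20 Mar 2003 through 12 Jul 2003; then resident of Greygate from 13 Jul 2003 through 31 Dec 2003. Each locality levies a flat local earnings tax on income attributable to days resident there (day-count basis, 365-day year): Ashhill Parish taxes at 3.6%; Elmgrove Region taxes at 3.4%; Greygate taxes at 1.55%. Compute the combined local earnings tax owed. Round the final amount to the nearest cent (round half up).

£2,442.41

Ashhill Parish, 1 Jan – 19 Mar 2003: 78 days → £95,000 × 3.6% × 78/365 = £730.8493
Elmgrove Region, 20 Mar – 12 Jul 2003: 115 days → £95,000 × 3.4% × 115/365 = £1,017.6712
Greygate, 13 Jul – 31 Dec 2003: 172 days → £95,000 × 1.55% × 172/365 = £693.8904
Total = £2,442.4110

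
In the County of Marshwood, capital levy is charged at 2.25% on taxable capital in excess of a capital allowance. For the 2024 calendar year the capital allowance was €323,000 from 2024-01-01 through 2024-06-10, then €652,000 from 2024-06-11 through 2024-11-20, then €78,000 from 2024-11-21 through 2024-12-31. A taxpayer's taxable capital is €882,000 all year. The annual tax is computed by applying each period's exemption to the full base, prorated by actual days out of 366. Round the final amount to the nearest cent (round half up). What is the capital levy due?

€9,898.28

2024-01-01 to 2024-06-10: 162 days, exemption €323,000 → (€882,000 − €323,000) × 2.25% × 162/366 = €5,567.0902
2024-06-11 to 2024-11-20: 163 days, exemption €652,000 → (€882,000 − €652,000) × 2.25% × 163/366 = €2,304.7131
2024-11-21 to 2024-12-31: 41 days, exemption €78,000 → (€882,000 − €78,000) × 2.25% × 41/366 = €2,026.4754
Total = €9,898.2787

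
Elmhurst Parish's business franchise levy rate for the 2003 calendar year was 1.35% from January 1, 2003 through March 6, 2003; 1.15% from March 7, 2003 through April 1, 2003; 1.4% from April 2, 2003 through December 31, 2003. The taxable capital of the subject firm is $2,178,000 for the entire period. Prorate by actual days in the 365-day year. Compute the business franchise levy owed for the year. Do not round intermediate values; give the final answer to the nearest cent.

January 1 – March 6, 2003: 65 days at 1.35% → $2,178,000 × 1.35% × 65/365 = $5,236.1507
March 7 – April 1, 2003: 26 days at 1.15% → $2,178,000 × 1.15% × 26/365 = $1,784.1699
April 2 – December 31, 2003: 274 days at 1.4% → $2,178,000 × 1.4% × 274/365 = $22,889.8849
Total = $29,910.2055

$29,910.21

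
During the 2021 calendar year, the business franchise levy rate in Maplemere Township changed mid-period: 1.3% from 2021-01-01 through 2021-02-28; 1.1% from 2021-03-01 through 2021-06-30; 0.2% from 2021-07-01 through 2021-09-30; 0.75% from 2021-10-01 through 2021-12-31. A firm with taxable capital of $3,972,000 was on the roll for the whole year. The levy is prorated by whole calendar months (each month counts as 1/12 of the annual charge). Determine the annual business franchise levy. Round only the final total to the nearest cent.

$32,603.50

2021-01-01 to 2021-02-28: 2 months at 1.3% → $3,972,000 × 1.3% × 2/12 = $8,606.0000
2021-03-01 to 2021-06-30: 4 months at 1.1% → $3,972,000 × 1.1% × 4/12 = $14,564.0000
2021-07-01 to 2021-09-30: 3 months at 0.2% → $3,972,000 × 0.2% × 3/12 = $1,986.0000
2021-10-01 to 2021-12-31: 3 months at 0.75% → $3,972,000 × 0.75% × 3/12 = $7,447.5000
Total = $32,603.5000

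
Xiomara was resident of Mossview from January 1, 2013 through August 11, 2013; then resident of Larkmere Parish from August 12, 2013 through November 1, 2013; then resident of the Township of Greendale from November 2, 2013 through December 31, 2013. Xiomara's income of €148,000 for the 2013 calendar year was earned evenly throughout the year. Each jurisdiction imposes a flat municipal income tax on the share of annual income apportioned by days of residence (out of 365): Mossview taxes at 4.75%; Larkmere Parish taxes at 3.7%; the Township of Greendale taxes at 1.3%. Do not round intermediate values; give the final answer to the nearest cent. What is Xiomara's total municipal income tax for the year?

Mossview, January 1 – August 11, 2013: 223 days → €148,000 × 4.75% × 223/365 = €4,295.0411
Larkmere Parish, August 12 – November 1, 2013: 82 days → €148,000 × 3.7% × 82/365 = €1,230.2247
The Township of Greendale, November 2 – December 31, 2013: 60 days → €148,000 × 1.3% × 60/365 = €316.2740
Total = €5,841.5397

€5,841.54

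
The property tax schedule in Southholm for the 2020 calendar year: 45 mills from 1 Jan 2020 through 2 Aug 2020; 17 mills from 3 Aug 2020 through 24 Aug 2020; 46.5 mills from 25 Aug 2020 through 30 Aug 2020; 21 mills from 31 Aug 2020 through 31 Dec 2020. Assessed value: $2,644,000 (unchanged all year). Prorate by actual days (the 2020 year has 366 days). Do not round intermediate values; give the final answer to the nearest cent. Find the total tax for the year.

$93,269.63

1 Jan – 2 Aug 2020: 215 days at 45 mills → $2,644,000 × 4.5% × 215/366 = $69,892.6230
3 Aug – 24 Aug 2020: 22 days at 17 mills → $2,644,000 × 1.7% × 22/366 = $2,701.7923
25 Aug – 30 Aug 2020: 6 days at 46.5 mills → $2,644,000 × 4.65% × 6/366 = $2,015.5082
31 Aug – 31 Dec 2020: 123 days at 21 mills → $2,644,000 × 2.1% × 123/366 = $18,659.7049
Total = $93,269.6284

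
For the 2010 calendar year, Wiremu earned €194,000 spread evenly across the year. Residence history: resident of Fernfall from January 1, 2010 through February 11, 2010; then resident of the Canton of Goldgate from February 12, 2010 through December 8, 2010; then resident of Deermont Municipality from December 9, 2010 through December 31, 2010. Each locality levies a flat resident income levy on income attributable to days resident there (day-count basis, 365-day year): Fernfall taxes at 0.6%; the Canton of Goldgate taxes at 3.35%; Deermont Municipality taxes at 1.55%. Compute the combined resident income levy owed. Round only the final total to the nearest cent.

Fernfall, January 1 – February 11, 2010: 42 days → €194,000 × 0.6% × 42/365 = €133.9397
The Canton of Goldgate, February 12 – December 8, 2010: 300 days → €194,000 × 3.35% × 300/365 = €5,341.6438
Deermont Municipality, December 9 – December 31, 2010: 23 days → €194,000 × 1.55% × 23/365 = €189.4822
Total = €5,665.0658

€5,665.07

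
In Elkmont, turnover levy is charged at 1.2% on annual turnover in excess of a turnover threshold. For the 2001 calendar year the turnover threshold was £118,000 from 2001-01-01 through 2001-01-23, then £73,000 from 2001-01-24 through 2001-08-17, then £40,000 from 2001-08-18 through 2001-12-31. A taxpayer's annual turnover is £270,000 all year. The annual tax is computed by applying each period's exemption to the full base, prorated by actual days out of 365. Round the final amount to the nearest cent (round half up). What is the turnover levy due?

2001-01-01 to 2001-01-23: 23 days, exemption £118,000 → (£270,000 − £118,000) × 1.2% × 23/365 = £114.9370
2001-01-24 to 2001-08-17: 206 days, exemption £73,000 → (£270,000 − £73,000) × 1.2% × 206/365 = £1,334.2027
2001-08-18 to 2001-12-31: 136 days, exemption £40,000 → (£270,000 − £40,000) × 1.2% × 136/365 = £1,028.3836
Total = £2,477.5233

£2,477.52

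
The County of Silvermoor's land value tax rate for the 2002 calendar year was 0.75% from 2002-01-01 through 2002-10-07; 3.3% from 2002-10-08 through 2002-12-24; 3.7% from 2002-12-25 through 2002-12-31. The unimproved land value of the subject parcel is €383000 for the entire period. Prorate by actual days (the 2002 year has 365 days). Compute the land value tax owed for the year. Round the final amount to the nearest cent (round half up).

€5176.27

2002-01-01 to 2002-10-07: 280 days at 0.75% → €383000 × 0.75% × 280/365 = €2203.5616
2002-10-08 to 2002-12-24: 78 days at 3.3% → €383000 × 3.3% × 78/365 = €2700.9370
2002-12-25 to 2002-12-31: 7 days at 3.7% → €383000 × 3.7% × 7/365 = €271.7726
Total = €5176.2712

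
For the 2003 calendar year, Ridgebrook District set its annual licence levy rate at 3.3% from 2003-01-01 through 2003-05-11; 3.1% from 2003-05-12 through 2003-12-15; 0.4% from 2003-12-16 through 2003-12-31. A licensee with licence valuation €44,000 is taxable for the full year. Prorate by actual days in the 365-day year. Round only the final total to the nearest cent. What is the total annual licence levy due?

€1,343.51

2003-01-01 to 2003-05-11: 131 days at 3.3% → €44,000 × 3.3% × 131/365 = €521.1288
2003-05-12 to 2003-12-15: 218 days at 3.1% → €44,000 × 3.1% × 218/365 = €814.6630
2003-12-16 to 2003-12-31: 16 days at 0.4% → €44,000 × 0.4% × 16/365 = €7.7151
Total = €1,343.5068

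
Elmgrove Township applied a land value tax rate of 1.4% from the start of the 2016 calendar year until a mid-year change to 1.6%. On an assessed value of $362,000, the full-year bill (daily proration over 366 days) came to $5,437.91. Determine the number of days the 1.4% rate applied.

Let d = days at the first rate; then 366 − d days at the second rate.
$362,000 × [1.4%·d + 1.6%·(366−d)] / 366 = $5,437.91
Solving gives d = 179, so the new rate took effect on 28 Jun 2016.

179 days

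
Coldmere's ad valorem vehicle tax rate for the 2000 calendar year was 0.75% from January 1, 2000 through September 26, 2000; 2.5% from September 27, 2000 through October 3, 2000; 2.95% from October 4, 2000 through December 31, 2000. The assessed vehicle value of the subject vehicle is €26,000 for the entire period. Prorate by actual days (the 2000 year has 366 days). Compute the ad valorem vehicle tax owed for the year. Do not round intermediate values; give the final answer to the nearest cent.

€342.80

January 1 – September 26, 2000: 270 days at 0.75% → €26,000 × 0.75% × 270/366 = €143.8525
September 27 – October 3, 2000: 7 days at 2.5% → €26,000 × 2.5% × 7/366 = €12.4317
October 4 – December 31, 2000: 89 days at 2.95% → €26,000 × 2.95% × 89/366 = €186.5109
Total = €342.7951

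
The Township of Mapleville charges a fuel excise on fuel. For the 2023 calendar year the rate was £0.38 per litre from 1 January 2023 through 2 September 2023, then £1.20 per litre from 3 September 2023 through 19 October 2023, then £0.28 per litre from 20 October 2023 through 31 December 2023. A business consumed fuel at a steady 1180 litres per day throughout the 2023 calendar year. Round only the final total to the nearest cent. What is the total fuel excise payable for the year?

£200529.20

1 January – 2 September 2023: 245 days × 1180 litres/day = 289,100 litres at £0.38/litre → £109858.00
3 September – 19 October 2023: 47 days × 1180 litres/day = 55,460 litres at £1.20/litre → £66552.00
20 October – 31 December 2023: 73 days × 1180 litres/day = 86,140 litres at £0.28/litre → £24119.20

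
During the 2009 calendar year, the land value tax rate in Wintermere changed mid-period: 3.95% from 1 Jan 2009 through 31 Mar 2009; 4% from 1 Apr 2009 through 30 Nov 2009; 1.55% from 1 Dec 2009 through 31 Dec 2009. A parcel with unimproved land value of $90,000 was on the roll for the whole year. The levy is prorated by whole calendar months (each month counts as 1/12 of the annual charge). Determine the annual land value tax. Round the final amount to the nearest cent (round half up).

1 Jan – 31 Mar 2009: 3 months at 3.95% → $90,000 × 3.95% × 3/12 = $888.7500
1 Apr – 30 Nov 2009: 8 months at 4% → $90,000 × 4% × 8/12 = $2,400.0000
1 Dec – 31 Dec 2009: 1 month at 1.55% → $90,000 × 1.55% × 1/12 = $116.2500
Total = $3,405.0000

$3,405.00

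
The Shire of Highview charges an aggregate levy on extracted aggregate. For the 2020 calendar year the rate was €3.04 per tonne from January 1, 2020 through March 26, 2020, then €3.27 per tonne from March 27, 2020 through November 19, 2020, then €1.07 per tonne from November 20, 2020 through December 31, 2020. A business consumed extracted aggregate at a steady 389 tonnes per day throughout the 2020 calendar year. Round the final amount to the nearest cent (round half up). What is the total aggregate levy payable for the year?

€421,924.96

January 1 – March 26, 2020: 86 days × 389 tonnes/day = 33,454 tonnes at €3.04/tonne → €101,700.16
March 27 – November 19, 2020: 238 days × 389 tonnes/day = 92,582 tonnes at €3.27/tonne → €302,743.14
November 20 – December 31, 2020: 42 days × 389 tonnes/day = 16,338 tonnes at €1.07/tonne → €17,481.66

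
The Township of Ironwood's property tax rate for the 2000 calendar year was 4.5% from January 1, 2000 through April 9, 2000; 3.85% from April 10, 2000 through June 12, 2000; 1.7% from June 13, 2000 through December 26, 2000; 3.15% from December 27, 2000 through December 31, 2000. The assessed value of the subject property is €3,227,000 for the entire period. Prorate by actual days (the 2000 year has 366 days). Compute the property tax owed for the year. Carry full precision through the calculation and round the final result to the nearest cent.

€92,317.77

January 1 – April 9, 2000: 100 days at 4.5% → €3,227,000 × 4.5% × 100/366 = €39,676.2295
April 10 – June 12, 2000: 64 days at 3.85% → €3,227,000 × 3.85% × 64/366 = €21,724.9399
June 13 – December 26, 2000: 197 days at 1.7% → €3,227,000 × 1.7% × 197/366 = €29,527.9317
December 27 – December 31, 2000: 5 days at 3.15% → €3,227,000 × 3.15% × 5/366 = €1,388.6680
Total = €92,317.7691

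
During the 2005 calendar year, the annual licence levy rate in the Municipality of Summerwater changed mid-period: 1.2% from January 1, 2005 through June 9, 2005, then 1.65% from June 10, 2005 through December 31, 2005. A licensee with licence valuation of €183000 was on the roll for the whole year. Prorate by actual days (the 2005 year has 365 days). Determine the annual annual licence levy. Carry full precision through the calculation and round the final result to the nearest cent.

January 1 – June 9, 2005: 160 days at 1.2% → €183000 × 1.2% × 160/365 = €962.6301
June 10 – December 31, 2005: 205 days at 1.65% → €183000 × 1.65% × 205/365 = €1695.8836
Total = €2658.5137

€2658.51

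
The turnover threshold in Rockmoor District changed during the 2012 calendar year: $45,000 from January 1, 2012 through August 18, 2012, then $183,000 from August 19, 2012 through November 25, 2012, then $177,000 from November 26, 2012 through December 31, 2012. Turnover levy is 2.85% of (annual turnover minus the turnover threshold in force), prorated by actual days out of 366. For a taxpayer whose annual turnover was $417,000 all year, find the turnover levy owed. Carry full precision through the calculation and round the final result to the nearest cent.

January 1 – August 18, 2012: 231 days, exemption $45,000 → ($417,000 − $45,000) × 2.85% × 231/366 = $6,691.4262
August 19 – November 25, 2012: 99 days, exemption $183,000 → ($417,000 − $183,000) × 2.85% × 99/366 = $1,803.9098
November 26 – December 31, 2012: 36 days, exemption $177,000 → ($417,000 − $177,000) × 2.85% × 36/366 = $672.7869
Total = $9,168.1230

$9,168.12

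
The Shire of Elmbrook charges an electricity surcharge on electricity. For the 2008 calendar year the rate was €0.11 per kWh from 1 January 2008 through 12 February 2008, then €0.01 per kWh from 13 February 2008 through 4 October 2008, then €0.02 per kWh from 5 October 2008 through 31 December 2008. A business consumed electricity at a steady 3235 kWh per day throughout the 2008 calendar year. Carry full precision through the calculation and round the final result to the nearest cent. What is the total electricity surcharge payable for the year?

1 January – 12 February 2008: 43 days × 3235 kWh/day = 139,105 kWh at €0.11/kWh → €15,301.55
13 February – 4 October 2008: 235 days × 3235 kWh/day = 760,225 kWh at €0.01/kWh → €7,602.25
5 October – 31 December 2008: 88 days × 3235 kWh/day = 284,680 kWh at €0.02/kWh → €5,693.60

€28,597.40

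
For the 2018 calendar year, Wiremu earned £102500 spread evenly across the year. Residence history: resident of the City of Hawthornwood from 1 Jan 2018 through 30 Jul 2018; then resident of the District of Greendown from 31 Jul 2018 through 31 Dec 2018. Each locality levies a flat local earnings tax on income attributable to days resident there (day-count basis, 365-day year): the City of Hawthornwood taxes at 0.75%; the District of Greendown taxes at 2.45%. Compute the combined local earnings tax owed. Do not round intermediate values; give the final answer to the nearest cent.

The City of Hawthornwood, 1 Jan – 30 Jul 2018: 211 days → £102500 × 0.75% × 211/365 = £444.4007
The District of Greendown, 31 Jul – 31 Dec 2018: 154 days → £102500 × 2.45% × 154/365 = £1059.5411
Total = £1503.9418

£1503.94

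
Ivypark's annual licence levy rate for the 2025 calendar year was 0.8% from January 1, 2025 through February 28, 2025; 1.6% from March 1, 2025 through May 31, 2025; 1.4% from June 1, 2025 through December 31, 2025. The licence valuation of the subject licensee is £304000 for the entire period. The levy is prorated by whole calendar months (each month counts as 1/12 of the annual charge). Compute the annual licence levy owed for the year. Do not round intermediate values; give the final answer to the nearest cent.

£4104.00

January 1 – February 28, 2025: 2 months at 0.8% → £304000 × 0.8% × 2/12 = £405.3333
March 1 – May 31, 2025: 3 months at 1.6% → £304000 × 1.6% × 3/12 = £1216.0000
June 1 – December 31, 2025: 7 months at 1.4% → £304000 × 1.4% × 7/12 = £2482.6667
Total = £4104.0000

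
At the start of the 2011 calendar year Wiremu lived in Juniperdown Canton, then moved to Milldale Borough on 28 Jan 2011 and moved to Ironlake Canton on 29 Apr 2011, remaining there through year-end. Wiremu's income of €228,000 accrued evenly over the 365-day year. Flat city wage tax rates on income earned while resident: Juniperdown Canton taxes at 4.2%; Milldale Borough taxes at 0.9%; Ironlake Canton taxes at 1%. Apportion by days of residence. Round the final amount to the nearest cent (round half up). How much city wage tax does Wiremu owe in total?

€2,762.86

Juniperdown Canton, 1 Jan – 27 Jan 2011: 27 days → €228,000 × 4.2% × 27/365 = €708.3616
Milldale Borough, 28 Jan – 28 Apr 2011: 91 days → €228,000 × 0.9% × 91/365 = €511.5945
Ironlake Canton, 29 Apr – 31 Dec 2011: 247 days → €228,000 × 1% × 247/365 = €1,542.9041
Total = €2,762.8603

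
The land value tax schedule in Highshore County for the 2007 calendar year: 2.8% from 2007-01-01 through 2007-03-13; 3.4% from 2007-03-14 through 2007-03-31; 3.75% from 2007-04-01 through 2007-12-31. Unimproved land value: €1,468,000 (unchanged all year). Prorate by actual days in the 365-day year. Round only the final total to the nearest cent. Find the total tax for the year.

€52,045.63

2007-01-01 to 2007-03-13: 72 days at 2.8% → €1,468,000 × 2.8% × 72/365 = €8,108.1863
2007-03-14 to 2007-03-31: 18 days at 3.4% → €1,468,000 × 3.4% × 18/365 = €2,461.4137
2007-04-01 to 2007-12-31: 275 days at 3.75% → €1,468,000 × 3.75% × 275/365 = €41,476.0274
Total = €52,045.6274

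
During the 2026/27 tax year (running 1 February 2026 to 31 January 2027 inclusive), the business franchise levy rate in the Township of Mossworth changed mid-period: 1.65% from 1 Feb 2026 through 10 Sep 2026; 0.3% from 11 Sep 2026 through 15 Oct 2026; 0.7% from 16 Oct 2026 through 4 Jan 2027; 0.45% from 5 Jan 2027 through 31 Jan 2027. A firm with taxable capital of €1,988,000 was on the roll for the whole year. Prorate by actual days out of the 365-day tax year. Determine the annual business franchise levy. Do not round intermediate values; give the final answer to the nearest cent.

€24,272.66

1 Feb – 10 Sep 2026: 222 days at 1.65% → €1,988,000 × 1.65% × 222/365 = €19,950.8055
11 Sep – 15 Oct 2026: 35 days at 0.3% → €1,988,000 × 0.3% × 35/365 = €571.8904
16 Oct 2026 – 4 Jan 2027: 81 days at 0.7% → €1,988,000 × 0.7% × 81/365 = €3,088.2082
5 Jan – 31 Jan 2027: 27 days at 0.45% → €1,988,000 × 0.45% × 27/365 = €661.7589
Total = €24,272.6630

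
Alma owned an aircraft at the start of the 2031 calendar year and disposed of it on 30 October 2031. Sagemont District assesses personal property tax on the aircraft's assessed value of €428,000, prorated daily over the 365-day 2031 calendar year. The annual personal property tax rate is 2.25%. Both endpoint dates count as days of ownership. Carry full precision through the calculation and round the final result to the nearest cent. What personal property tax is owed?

Days held (1 January – 30 October 2031): 303 out of 365
Tax = €428,000 × 2.25% × 303/365 = €7,994.2192

€7,994.22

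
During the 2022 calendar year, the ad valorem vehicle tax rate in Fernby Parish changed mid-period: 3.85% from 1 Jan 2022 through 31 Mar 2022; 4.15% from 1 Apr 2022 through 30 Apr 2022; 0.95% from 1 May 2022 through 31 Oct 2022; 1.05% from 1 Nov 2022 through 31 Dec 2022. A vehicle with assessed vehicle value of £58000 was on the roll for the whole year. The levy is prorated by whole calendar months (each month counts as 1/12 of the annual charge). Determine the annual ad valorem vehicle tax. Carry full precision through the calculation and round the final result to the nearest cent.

1 Jan – 31 Mar 2022: 3 months at 3.85% → £58000 × 3.85% × 3/12 = £558.2500
1 Apr – 30 Apr 2022: 1 month at 4.15% → £58000 × 4.15% × 1/12 = £200.5833
1 May – 31 Oct 2022: 6 months at 0.95% → £58000 × 0.95% × 6/12 = £275.5000
1 Nov – 31 Dec 2022: 2 months at 1.05% → £58000 × 1.05% × 2/12 = £101.5000
Total = £1135.8333

£1135.83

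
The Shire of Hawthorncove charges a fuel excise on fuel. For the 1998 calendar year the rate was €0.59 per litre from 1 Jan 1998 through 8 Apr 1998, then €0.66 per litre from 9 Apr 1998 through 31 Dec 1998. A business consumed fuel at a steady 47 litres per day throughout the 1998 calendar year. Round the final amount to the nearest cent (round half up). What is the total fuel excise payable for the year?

1 Jan – 8 Apr 1998: 98 days × 47 litres/day = 4,606 litres at €0.59/litre → €2717.54
9 Apr – 31 Dec 1998: 267 days × 47 litres/day = 12,549 litres at €0.66/litre → €8282.34

€10999.88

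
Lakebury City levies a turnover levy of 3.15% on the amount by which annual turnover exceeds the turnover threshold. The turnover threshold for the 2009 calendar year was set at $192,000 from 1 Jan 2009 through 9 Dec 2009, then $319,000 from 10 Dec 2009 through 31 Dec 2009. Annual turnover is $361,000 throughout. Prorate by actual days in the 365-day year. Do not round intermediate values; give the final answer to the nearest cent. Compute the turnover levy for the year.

1 Jan – 9 Dec 2009: 343 days, exemption $192,000 → ($361,000 − $192,000) × 3.15% × 343/365 = $5,002.6315
10 Dec – 31 Dec 2009: 22 days, exemption $319,000 → ($361,000 − $319,000) × 3.15% × 22/365 = $79.7425
Total = $5,082.3740

$5,082.37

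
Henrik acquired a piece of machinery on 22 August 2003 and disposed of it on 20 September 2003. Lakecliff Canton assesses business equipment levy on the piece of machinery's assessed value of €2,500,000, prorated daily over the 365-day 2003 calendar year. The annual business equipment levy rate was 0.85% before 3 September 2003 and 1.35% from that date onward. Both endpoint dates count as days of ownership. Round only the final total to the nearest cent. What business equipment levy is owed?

22 August – 2 September 2003: 12 days at 0.85% → €2,500,000 × 0.85% × 12/365 = €698.6301
3 September – 20 September 2003: 18 days at 1.35% → €2,500,000 × 1.35% × 18/365 = €1,664.3836
Total = €2,363.0137

€2,363.01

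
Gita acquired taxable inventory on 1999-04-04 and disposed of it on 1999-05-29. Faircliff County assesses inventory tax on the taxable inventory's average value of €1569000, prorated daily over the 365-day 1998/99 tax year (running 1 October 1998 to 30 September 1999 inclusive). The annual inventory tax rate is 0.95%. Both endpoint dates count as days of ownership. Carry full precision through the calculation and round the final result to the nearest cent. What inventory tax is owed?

Days held (1999-04-04 to 1999-05-29): 56 out of 365
Tax = €1569000 × 0.95% × 56/365 = €2286.8712

€2286.87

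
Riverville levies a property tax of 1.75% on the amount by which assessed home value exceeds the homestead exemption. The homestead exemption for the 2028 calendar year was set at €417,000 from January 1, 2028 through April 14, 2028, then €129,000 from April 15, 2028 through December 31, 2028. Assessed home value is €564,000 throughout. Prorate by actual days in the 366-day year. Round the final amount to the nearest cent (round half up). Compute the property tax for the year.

€6,166.60

January 1 – April 14, 2028: 105 days, exemption €417,000 → (€564,000 − €417,000) × 1.75% × 105/366 = €738.0123
April 15 – December 31, 2028: 261 days, exemption €129,000 → (€564,000 − €129,000) × 1.75% × 261/366 = €5,428.5861
Total = €6,166.5984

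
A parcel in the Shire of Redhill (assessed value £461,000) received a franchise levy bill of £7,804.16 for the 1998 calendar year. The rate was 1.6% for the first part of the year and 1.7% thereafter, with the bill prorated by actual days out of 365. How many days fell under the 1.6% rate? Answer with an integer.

26 days

Let d = days at the first rate; then 365 − d days at the second rate.
£461,000 × [1.6%·d + 1.7%·(365−d)] / 365 = £7,804.16
Solving gives d = 26, so the new rate took effect on 27 January 1998.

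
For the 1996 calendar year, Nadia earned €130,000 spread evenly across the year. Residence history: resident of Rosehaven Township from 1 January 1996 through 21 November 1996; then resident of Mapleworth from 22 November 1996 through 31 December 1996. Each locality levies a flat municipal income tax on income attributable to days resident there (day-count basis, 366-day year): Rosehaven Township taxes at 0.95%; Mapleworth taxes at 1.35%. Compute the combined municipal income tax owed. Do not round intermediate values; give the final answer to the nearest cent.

Rosehaven Township, 1 January – 21 November 1996: 326 days → €130,000 × 0.95% × 326/366 = €1,100.0273
Mapleworth, 22 November – 31 December 1996: 40 days → €130,000 × 1.35% × 40/366 = €191.8033
Total = €1,291.8306

€1,291.83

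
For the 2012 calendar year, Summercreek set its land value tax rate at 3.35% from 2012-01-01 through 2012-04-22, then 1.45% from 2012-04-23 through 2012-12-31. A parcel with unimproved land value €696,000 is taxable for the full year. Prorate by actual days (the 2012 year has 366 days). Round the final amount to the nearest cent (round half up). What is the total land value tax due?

2012-01-01 to 2012-04-22: 113 days at 3.35% → €696,000 × 3.35% × 113/366 = €7,198.6557
2012-04-23 to 2012-12-31: 253 days at 1.45% → €696,000 × 1.45% × 253/366 = €6,976.1639
Total = €14,174.8197

€14,174.82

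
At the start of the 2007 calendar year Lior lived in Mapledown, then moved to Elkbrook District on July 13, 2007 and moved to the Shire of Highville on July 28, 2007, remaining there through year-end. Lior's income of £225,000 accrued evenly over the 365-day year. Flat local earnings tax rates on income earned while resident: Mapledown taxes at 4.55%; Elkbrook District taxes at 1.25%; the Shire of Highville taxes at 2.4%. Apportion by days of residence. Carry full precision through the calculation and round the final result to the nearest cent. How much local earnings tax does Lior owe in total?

Mapledown, January 1 – July 12, 2007: 193 days → £225,000 × 4.55% × 193/365 = £5,413.2534
Elkbrook District, July 13 – July 27, 2007: 15 days → £225,000 × 1.25% × 15/365 = £115.5822
The Shire of Highville, July 28 – December 31, 2007: 157 days → £225,000 × 2.4% × 157/365 = £2,322.7397
Total = £7,851.5753

£7,851.58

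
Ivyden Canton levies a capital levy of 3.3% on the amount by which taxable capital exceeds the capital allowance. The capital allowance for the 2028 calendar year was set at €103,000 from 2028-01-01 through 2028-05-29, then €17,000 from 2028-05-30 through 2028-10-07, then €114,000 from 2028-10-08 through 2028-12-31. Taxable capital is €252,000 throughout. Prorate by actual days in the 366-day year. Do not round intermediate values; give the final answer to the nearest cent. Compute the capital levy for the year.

2028-01-01 to 2028-05-29: 150 days, exemption €103,000 → (€252,000 − €103,000) × 3.3% × 150/366 = €2,015.1639
2028-05-30 to 2028-10-07: 131 days, exemption €17,000 → (€252,000 − €17,000) × 3.3% × 131/366 = €2,775.6967
2028-10-08 to 2028-12-31: 85 days, exemption €114,000 → (€252,000 − €114,000) × 3.3% × 85/366 = €1,057.6230
Total = €5,848.4836

€5,848.48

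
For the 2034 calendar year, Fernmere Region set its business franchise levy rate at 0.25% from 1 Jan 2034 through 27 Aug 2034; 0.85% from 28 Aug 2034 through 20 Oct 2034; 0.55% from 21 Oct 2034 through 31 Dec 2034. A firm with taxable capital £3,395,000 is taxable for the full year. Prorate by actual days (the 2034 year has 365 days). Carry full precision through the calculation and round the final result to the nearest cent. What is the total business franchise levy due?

£13,510.24

1 Jan – 27 Aug 2034: 239 days at 0.25% → £3,395,000 × 0.25% × 239/365 = £5,557.5685
28 Aug – 20 Oct 2034: 54 days at 0.85% → £3,395,000 × 0.85% × 54/365 = £4,269.3288
21 Oct – 31 Dec 2034: 72 days at 0.55% → £3,395,000 × 0.55% × 72/365 = £3,683.3425
Total = £13,510.2397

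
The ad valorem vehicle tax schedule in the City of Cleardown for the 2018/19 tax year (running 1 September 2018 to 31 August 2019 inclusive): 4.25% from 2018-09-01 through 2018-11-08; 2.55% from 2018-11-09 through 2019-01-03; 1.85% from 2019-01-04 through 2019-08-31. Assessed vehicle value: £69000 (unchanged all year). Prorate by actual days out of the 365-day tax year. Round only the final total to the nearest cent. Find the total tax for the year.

2018-09-01 to 2018-11-08: 69 days at 4.25% → £69000 × 4.25% × 69/365 = £554.3630
2018-11-09 to 2019-01-03: 56 days at 2.55% → £69000 × 2.55% × 56/365 = £269.9507
2019-01-04 to 2019-08-31: 240 days at 1.85% → £69000 × 1.85% × 240/365 = £839.3425
Total = £1663.6562

£1663.66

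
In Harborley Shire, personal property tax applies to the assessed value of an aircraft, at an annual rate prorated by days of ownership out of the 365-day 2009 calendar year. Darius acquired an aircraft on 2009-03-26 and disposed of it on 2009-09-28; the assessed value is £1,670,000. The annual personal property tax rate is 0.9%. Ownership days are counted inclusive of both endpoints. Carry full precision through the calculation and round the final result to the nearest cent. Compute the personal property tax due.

Days held (2009-03-26 to 2009-09-28): 187 out of 365
Tax = £1,670,000 × 0.9% × 187/365 = £7,700.3014

£7,700.30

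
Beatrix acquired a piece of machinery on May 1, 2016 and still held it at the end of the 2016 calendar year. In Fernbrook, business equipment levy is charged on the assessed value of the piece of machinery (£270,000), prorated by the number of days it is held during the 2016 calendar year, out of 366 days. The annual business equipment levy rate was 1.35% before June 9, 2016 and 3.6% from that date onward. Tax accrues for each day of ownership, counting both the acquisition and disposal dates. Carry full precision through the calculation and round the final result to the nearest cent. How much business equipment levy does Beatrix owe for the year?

May 1 – June 8, 2016: 39 days at 1.35% → £270,000 × 1.35% × 39/366 = £388.4016
June 9 – December 31, 2016: 206 days at 3.6% → £270,000 × 3.6% × 206/366 = £5,470.8197
Total = £5,859.2213

£5,859.22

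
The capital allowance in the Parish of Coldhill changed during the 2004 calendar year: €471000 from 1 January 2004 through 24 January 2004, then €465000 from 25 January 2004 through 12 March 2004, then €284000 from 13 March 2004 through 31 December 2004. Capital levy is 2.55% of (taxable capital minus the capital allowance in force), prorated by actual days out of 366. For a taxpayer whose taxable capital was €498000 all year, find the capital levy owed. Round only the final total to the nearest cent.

€4539.00

1 January – 24 January 2004: 24 days, exemption €471000 → (€498000 − €471000) × 2.55% × 24/366 = €45.1475
25 January – 12 March 2004: 48 days, exemption €465000 → (€498000 − €465000) × 2.55% × 48/366 = €110.3607
13 March – 31 December 2004: 294 days, exemption €284000 → (€498000 − €284000) × 2.55% × 294/366 = €4383.4918
Total = €4539.0000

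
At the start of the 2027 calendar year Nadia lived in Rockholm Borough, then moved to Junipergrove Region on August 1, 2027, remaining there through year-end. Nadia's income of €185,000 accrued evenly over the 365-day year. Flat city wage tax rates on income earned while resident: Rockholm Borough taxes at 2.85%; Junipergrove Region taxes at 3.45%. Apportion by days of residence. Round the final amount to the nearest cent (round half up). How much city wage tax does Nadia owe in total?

€5,737.79

Rockholm Borough, January 1 – July 31, 2027: 212 days → €185,000 × 2.85% × 212/365 = €3,062.3836
Junipergrove Region, August 1 – December 31, 2027: 153 days → €185,000 × 3.45% × 153/365 = €2,675.4041
Total = €5,737.7877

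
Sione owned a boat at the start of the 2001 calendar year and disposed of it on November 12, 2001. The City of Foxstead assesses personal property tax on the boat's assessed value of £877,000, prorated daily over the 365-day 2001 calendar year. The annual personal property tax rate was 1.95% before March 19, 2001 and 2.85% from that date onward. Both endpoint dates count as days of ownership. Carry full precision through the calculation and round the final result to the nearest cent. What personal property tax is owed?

£19,973.98

January 1 – March 18, 2001: 77 days at 1.95% → £877,000 × 1.95% × 77/365 = £3,607.7137
March 19 – November 12, 2001: 239 days at 2.85% → £877,000 × 2.85% × 239/365 = £16,366.2616
Total = £19,973.9753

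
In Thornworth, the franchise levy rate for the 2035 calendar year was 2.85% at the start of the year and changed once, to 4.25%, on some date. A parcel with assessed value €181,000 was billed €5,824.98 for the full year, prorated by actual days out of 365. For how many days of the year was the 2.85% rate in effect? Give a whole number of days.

269 days

Let d = days at the first rate; then 365 − d days at the second rate.
€181,000 × [2.85%·d + 4.25%·(365−d)] / 365 = €5,824.98
Solving gives d = 269, so the new rate took effect on 27 September 2035.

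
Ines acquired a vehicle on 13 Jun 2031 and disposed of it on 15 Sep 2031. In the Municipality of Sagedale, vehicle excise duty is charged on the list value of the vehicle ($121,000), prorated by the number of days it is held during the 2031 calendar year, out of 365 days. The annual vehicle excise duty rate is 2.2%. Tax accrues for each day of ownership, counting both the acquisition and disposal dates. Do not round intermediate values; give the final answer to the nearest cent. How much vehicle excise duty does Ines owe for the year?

Days held (13 Jun – 15 Sep 2031): 95 out of 365
Tax = $121,000 × 2.2% × 95/365 = $692.8493

$692.85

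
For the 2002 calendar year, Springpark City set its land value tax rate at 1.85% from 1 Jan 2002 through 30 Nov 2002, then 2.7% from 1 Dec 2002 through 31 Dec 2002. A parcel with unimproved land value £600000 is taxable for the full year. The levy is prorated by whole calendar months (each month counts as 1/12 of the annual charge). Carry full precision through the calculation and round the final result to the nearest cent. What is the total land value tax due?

£11525.00

1 Jan – 30 Nov 2002: 11 months at 1.85% → £600000 × 1.85% × 11/12 = £10175.0000
1 Dec – 31 Dec 2002: 1 month at 2.7% → £600000 × 2.7% × 1/12 = £1350.0000
Total = £11525.0000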